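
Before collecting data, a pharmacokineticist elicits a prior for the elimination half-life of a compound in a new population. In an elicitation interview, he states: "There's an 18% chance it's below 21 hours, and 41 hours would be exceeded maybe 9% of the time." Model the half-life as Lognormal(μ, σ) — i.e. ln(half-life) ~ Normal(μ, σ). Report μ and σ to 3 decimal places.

μ ≈ 3.316, σ ≈ 0.297

If T ~ Lognormal(μ,σ) then ln T ~ Normal(μ,σ), so the p-quantile of ln T is μ + z_p·σ.
ln(21) = 3.045 and ln(41) = 3.714; z_{0.18} = -0.9154, z_{0.91} = 1.341.
σ = (3.714 − 3.045)/(1.341 − (-0.9154)) = 0.297.
μ = 3.045 − (-0.9154)·0.297 = 3.316.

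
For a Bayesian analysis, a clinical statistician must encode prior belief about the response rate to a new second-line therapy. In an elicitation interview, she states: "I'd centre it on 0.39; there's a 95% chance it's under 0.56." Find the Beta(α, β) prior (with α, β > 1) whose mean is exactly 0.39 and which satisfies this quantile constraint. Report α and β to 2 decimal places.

α ≈ 8.92, β ≈ 13.95

With mean 0.39 fixed, write α = 0.39s, β = 0.61s where s = α+β.
Need P(θ < 0.56) = 0.95 under Beta(0.39s, 0.61s). Normal approximation: (q−m)/√(m(1−m)/s) ≈ z_{0.95} = 1.64, so s ≈ 0.39·0.61·(1.64)²/(0.56−0.39)² = 22.3.
At s = 22.3: P(θ<0.56) ≈ 0.948. Adjusting to match 0.95 gives s ≈ 22.87.
So α = 0.39·22.87 ≈ 8.92, β = 0.61·22.87 ≈ 13.95.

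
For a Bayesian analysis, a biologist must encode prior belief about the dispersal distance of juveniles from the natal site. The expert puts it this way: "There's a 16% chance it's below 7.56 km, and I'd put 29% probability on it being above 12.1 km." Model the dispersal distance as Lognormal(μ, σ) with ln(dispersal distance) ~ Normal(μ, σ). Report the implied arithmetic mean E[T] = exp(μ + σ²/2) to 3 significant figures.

E[T] ≈ 10.7 km

If T ~ Lognormal(μ,σ) then ln T ~ Normal(μ,σ), so the p-quantile of ln T is μ + z_p·σ.
ln(7.56) = 2.023 and ln(12.1) = 2.493; z_{0.16} = -0.9945, z_{0.71} = 0.5534.
σ = (2.493 − 2.023)/(0.5534 − (-0.9945)) = 0.304.
μ = 2.023 − (-0.9945)·0.304 = 2.325.
E[T] = exp(μ + σ²/2) = exp(2.325 + 0.0462) = 10.7 km.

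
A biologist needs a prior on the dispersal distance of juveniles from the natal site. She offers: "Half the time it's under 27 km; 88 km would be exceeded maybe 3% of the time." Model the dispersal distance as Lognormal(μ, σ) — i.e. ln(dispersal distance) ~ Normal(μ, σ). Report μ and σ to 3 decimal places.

μ ≈ 3.296, σ ≈ 0.628

If T ~ Lognormal(μ,σ) then ln T ~ Normal(μ,σ), so the p-quantile of ln T is μ + z_p·σ.
ln(27) = 3.296 and ln(88) = 4.477; z_{0.5} = 0, z_{0.97} = 1.881.
σ = (4.477 − 3.296)/(1.881 − (0)) = 0.628.
μ = 3.296 − (0)·0.628 = 3.296.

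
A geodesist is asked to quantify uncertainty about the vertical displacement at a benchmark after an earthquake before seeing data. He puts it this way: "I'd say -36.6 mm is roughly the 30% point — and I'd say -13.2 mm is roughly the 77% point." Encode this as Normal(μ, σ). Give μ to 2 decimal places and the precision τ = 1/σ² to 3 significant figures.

The p-quantile of Normal(μ,σ) is μ + z_p·σ, with z_{0.3} = -0.5244 and z_{0.77} = 0.7388.
Eliminate σ: μ = (z₂·x₁ − z₁·x₂)/(z₂ − z₁) = (0.7388·-36.6 − (-0.5244)·-13.2)/1.263 = -26.89.
Then σ = (x₂ − x₁)/(z₂ − z₁) = (-13.2 − -36.6)/1.263 = 18.52.
Precision τ = 1/σ² = 1/18.52² = 0.00291.

μ = -26.89, τ = 0.00291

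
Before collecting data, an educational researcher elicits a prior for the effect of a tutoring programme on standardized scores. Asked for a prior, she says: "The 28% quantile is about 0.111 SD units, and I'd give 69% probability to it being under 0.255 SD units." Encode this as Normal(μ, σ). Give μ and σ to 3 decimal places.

For Normal(μ,σ), the p-quantile is μ + z_p·σ. Here z_{0.28} = -0.5828, z_{0.69} = 0.4959.
So 0.111 = μ − 0.5828σ and 0.255 = μ + 0.4959σ.
Subtracting: σ = (0.255 − 0.111)/(0.4959 − (-0.5828)) = 0.133.
Then μ = 0.111 − (-0.5828)·0.133 = 0.189.

μ = 0.189, σ = 0.133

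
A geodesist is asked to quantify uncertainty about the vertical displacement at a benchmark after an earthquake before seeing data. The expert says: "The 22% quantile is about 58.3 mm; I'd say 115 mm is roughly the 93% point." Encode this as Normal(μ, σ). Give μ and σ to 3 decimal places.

The p-quantile of Normal(μ,σ) is μ + z_p·σ, with z_{0.22} = -0.7722 and z_{0.93} = 1.476.
Eliminate σ: μ = (z₂·x₁ − z₁·x₂)/(z₂ − z₁) = (1.476·58.3 − (-0.7722)·115)/2.248 = 77.777.
Then σ = (x₂ − x₁)/(z₂ − z₁) = (115 − 58.3)/2.248 = 25.223.

μ = 77.777, σ = 25.223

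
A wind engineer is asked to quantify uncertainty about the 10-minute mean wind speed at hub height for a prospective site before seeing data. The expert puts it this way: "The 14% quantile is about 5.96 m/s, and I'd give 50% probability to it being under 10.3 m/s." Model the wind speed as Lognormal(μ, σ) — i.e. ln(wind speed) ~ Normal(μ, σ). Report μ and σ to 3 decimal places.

μ ≈ 2.332, σ ≈ 0.506

If T ~ Lognormal(μ,σ) then ln T ~ Normal(μ,σ), so the p-quantile of ln T is μ + z_p·σ.
ln(5.96) = 1.785 and ln(10.3) = 2.332; z_{0.14} = -1.08, z_{0.5} = 0.
σ = (2.332 − 1.785)/(0 − (-1.08)) = 0.506.
μ = 1.785 − (-1.08)·0.506 = 2.332.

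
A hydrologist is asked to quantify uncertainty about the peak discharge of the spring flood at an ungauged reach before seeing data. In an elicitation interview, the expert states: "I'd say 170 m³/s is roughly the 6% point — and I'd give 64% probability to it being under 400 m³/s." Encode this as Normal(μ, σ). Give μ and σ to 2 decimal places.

μ = 356.91, σ = 120.22

The p-quantile of Normal(μ,σ) is μ + z_p·σ, with z_{0.06} = -1.555 and z_{0.64} = 0.3585.
Eliminate σ: μ = (z₂·x₁ − z₁·x₂)/(z₂ − z₁) = (0.3585·170 − (-1.555)·400)/1.913 = 356.91.
Then σ = (x₂ − x₁)/(z₂ − z₁) = (400 − 170)/1.913 = 120.22.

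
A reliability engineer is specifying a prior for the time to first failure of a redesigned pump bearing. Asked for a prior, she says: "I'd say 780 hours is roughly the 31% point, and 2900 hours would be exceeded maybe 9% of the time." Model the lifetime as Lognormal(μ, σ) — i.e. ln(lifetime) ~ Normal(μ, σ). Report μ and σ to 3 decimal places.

μ ≈ 7.014, σ ≈ 0.715

If T ~ Lognormal(μ,σ) then ln T ~ Normal(μ,σ), so the p-quantile of ln T is μ + z_p·σ.
ln(780) = 6.659 and ln(2900) = 7.972; z_{0.31} = -0.4959, z_{0.91} = 1.341.
σ = (7.972 − 6.659)/(1.341 − (-0.4959)) = 0.715.
μ = 6.659 − (-0.4959)·0.715 = 7.014.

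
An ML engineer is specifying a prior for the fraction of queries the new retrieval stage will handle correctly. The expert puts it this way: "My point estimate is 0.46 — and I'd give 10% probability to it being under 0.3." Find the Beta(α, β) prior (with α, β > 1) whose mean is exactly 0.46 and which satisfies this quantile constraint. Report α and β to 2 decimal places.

With mean 0.46 fixed, write α = 0.46s, β = 0.54s where s = α+β.
Need P(θ < 0.3) = 0.1 under Beta(0.46s, 0.54s). Normal approximation: (q−m)/√(m(1−m)/s) ≈ z_{0.1} = -1.28, so s ≈ 0.46·0.54·(-1.28)²/(0.3−0.46)² = 15.9.
At s = 15.9: P(θ<0.3) ≈ 0.095. Adjusting to match 0.1 gives s ≈ 15.34.
So α = 0.46·15.34 ≈ 7.06, β = 0.54·15.34 ≈ 8.28.

α ≈ 7.06, β ≈ 8.28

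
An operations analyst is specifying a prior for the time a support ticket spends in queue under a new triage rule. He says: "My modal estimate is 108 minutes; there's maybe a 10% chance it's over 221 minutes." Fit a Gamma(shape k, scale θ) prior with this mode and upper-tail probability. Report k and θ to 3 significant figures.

Gamma(k,θ) with k>1 has mode (k−1)θ, so θ = 108/(k−1).
Need P(X < 221) = 0.9 with θ tied to k this way. Start at k = 2, θ = 108: P(X<221) ≈ 0.606.
Too low — raise k to concentrate. Iterating converges to k ≈ 4.74.
Then θ = 108/(4.74−1) ≈ 28.9.

k ≈ 4.74, θ ≈ 28.9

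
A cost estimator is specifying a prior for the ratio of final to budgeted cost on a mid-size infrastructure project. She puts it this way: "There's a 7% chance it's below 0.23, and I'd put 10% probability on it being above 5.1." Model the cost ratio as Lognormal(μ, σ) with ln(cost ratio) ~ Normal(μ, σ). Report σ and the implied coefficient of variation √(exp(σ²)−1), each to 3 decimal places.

If T ~ Lognormal(μ,σ) then ln T ~ Normal(μ,σ), so the p-quantile of ln T is μ + z_p·σ.
ln(0.23) = -1.47 and ln(5.1) = 1.629; z_{0.07} = -1.476, z_{0.9} = 1.282.
σ = (1.629 − -1.47)/(1.282 − (-1.476)) = 1.124.
μ = -1.47 − (-1.476)·1.124 = 0.189.
CV = √(exp(σ²)−1) = √(exp(1.2631)−1) = 1.593.

σ ≈ 1.124, CV ≈ 1.593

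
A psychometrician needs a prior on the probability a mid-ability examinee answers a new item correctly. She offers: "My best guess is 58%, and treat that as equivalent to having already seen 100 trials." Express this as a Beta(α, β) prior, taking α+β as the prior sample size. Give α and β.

α = 58, β = 42

Under the effective-sample-size interpretation, Beta(α, β) has prior mean α/(α+β) and prior sample size α+β.
So α+β = 100 and α/(α+β) = 0.58, giving α = 0.58·100 = 58 and β = 100 − 58 = 42.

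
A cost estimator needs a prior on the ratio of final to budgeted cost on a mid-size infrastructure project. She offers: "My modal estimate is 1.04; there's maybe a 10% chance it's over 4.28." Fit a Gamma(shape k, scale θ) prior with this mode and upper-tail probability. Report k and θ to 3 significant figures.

k ≈ 1.91, θ ≈ 1.14

Gamma(k,θ) with k>1 has mode (k−1)θ, so θ = 1.04/(k−1).
Need P(X < 4.28) = 0.9 with θ tied to k this way. Start at k = 2, θ = 1.04: P(X<4.28) ≈ 0.917.
Too high — lower k to spread out. Iterating converges to k ≈ 1.91.
Then θ = 1.04/(1.91−1) ≈ 1.14.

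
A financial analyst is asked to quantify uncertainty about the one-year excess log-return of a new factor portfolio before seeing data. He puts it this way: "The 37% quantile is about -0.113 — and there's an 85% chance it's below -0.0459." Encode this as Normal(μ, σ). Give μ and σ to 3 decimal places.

The p-quantile of Normal(μ,σ) is μ + z_p·σ, with z_{0.37} = -0.3319 and z_{0.85} = 1.036.
Eliminate σ: μ = (z₂·x₁ − z₁·x₂)/(z₂ − z₁) = (1.036·-0.113 − (-0.3319)·-0.0459)/1.368 = -0.097.
Then σ = (x₂ − x₁)/(z₂ − z₁) = (-0.0459 − -0.113)/1.368 = 0.049.

μ = -0.097, σ = 0.049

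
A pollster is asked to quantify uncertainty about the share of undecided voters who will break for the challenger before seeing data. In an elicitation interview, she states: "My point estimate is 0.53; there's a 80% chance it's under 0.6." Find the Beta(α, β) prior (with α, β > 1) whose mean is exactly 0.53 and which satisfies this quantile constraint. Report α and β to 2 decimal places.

With mean 0.53 fixed, write α = 0.53s, β = 0.47s where s = α+β.
Need P(θ < 0.6) = 0.8 under Beta(0.53s, 0.47s). Normal approximation: (q−m)/√(m(1−m)/s) ≈ z_{0.8} = 0.842, so s ≈ 0.53·0.47·(0.842)²/(0.6−0.53)² = 36.0.
At s = 36.0: P(θ<0.6) ≈ 0.799. Adjusting to match 0.8 gives s ≈ 36.30.
So α = 0.53·36.30 ≈ 19.24, β = 0.47·36.30 ≈ 17.06.

α ≈ 19.24, β ≈ 17.06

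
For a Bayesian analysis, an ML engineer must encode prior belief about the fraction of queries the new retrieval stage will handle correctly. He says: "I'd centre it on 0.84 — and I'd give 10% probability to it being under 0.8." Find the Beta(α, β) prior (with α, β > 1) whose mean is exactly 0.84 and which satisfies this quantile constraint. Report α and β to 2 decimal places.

α ≈ 120.90, β ≈ 23.03

With mean 0.84 fixed, write α = 0.84s, β = 0.16s where s = α+β.
Need P(θ < 0.8) = 0.1 under Beta(0.84s, 0.16s). Normal approximation: (q−m)/√(m(1−m)/s) ≈ z_{0.1} = -1.28, so s ≈ 0.84·0.16·(-1.28)²/(0.8−0.84)² = 138.0.
At s = 138.0: P(θ<0.8) ≈ 0.104. Adjusting to match 0.1 gives s ≈ 143.92.
So α = 0.84·143.92 ≈ 120.90, β = 0.16·143.92 ≈ 23.03.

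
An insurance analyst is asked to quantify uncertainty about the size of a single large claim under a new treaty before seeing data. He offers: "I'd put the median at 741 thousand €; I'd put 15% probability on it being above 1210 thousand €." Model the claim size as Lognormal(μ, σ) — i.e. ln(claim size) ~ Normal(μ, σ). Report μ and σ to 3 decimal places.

If T ~ Lognormal(μ,σ) then ln T ~ Normal(μ,σ), so the p-quantile of ln T is μ + z_p·σ.
ln(741) = 6.608 and ln(1210) = 7.098; z_{0.5} = 0, z_{0.85} = 1.036.
σ = (7.098 − 6.608)/(1.036 − (0)) = 0.473.
μ = 6.608 − (0)·0.473 = 6.608.

μ ≈ 6.608, σ ≈ 0.473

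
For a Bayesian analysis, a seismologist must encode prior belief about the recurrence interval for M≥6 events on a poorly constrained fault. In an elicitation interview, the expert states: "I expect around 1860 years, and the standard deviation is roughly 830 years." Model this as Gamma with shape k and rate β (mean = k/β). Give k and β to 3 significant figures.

For Gamma(k, rate β): mean = k/β, variance = k/β², so CV = 1/√k.
CV = SD/mean = 830/1860 = 0.4462, hence k = 1/CV² = 5.02.
Then β = k/mean = 5.02/1860 = 0.0027.

k ≈ 5.02, β ≈ 0.0027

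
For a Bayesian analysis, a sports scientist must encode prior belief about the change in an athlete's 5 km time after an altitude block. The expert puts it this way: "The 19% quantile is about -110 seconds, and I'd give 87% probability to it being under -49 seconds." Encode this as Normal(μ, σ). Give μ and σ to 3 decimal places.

μ = -83.281, σ = 30.435

For Normal(μ,σ), the p-quantile is μ + z_p·σ. Here z_{0.19} = -0.8779, z_{0.87} = 1.126.
So -110 = μ − 0.8779σ and -49 = μ + 1.126σ.
Subtracting: σ = (-49 − -110)/(1.126 − (-0.8779)) = 30.435.
Then μ = -110 − (-0.8779)·30.435 = -83.281.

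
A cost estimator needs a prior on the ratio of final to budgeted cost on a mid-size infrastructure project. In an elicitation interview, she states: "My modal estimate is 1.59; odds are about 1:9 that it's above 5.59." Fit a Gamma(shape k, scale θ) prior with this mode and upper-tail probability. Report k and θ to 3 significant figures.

k ≈ 2.18, θ ≈ 1.34

Gamma(k,θ) with k>1 has mode (k−1)θ, so θ = 1.59/(k−1).
Need P(X < 5.59) = 0.9 with θ tied to k this way. Start at k = 2, θ = 1.59: P(X<5.59) ≈ 0.866.
Too low — raise k to concentrate. Iterating converges to k ≈ 2.18.
Then θ = 1.59/(2.18−1) ≈ 1.34.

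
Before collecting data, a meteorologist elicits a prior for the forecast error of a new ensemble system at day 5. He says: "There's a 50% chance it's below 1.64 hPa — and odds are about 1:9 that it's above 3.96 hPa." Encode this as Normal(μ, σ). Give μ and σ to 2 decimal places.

μ = 1.64, σ = 1.81

The p-quantile of Normal(μ,σ) is μ + z_p·σ, with z_{0.5} = 0 and z_{0.9} = 1.282.
Eliminate σ: μ = (z₂·x₁ − z₁·x₂)/(z₂ − z₁) = (1.282·1.64 − (0)·3.96)/1.282 = 1.64.
Then σ = (x₂ − x₁)/(z₂ − z₁) = (3.96 − 1.64)/1.282 = 1.81.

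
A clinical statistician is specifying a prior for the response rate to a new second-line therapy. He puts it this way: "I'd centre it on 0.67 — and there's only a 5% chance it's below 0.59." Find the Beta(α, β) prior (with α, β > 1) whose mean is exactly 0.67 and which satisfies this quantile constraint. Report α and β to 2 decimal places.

α ≈ 65.21, β ≈ 32.12

With mean 0.67 fixed, write α = 0.67s, β = 0.33s where s = α+β.
Need P(θ < 0.59) = 0.05 under Beta(0.67s, 0.33s). Normal approximation: (q−m)/√(m(1−m)/s) ≈ z_{0.05} = -1.64, so s ≈ 0.67·0.33·(-1.64)²/(0.59−0.67)² = 93.5.
At s = 93.5: P(θ<0.59) ≈ 0.053. Adjusting to match 0.05 gives s ≈ 97.33.
So α = 0.67·97.33 ≈ 65.21, β = 0.33·97.33 ≈ 32.12.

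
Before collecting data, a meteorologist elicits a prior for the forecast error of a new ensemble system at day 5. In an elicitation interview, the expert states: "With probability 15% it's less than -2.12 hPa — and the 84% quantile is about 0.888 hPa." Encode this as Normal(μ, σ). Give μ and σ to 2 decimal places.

The p-quantile of Normal(μ,σ) is μ + z_p·σ, with z_{0.15} = -1.036 and z_{0.84} = 0.9945.
Eliminate σ: μ = (z₂·x₁ − z₁·x₂)/(z₂ − z₁) = (0.9945·-2.12 − (-1.036)·0.888)/2.031 = -0.58.
Then σ = (x₂ − x₁)/(z₂ − z₁) = (0.888 − -2.12)/2.031 = 1.48.

μ = -0.58, σ = 1.48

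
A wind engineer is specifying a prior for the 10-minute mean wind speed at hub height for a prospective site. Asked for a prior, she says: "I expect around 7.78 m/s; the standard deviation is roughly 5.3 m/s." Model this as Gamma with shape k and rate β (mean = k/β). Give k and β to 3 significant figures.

k ≈ 2.15, β ≈ 0.277

For Gamma(k, rate β): mean = k/β, variance = k/β², so CV = 1/√k.
CV = SD/mean = 5.3/7.78 = 0.6812, hence k = 1/CV² = 2.15.
Then β = k/mean = 2.15/7.78 = 0.277.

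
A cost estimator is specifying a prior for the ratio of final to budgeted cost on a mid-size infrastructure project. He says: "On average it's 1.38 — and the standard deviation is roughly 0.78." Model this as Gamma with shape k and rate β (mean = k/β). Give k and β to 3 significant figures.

k ≈ 3.13, β ≈ 2.27

For Gamma(k, rate β): mean = k/β, variance = k/β², so CV = 1/√k.
CV = SD/mean = 0.78/1.38 = 0.5652, hence k = 1/CV² = 3.13.
Then β = k/mean = 3.13/1.38 = 2.27.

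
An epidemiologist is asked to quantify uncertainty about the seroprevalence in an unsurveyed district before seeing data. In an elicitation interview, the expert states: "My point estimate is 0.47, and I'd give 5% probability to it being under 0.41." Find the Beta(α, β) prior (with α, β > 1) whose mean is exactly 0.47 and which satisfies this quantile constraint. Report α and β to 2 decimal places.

α ≈ 87.04, β ≈ 98.16

With mean 0.47 fixed, write α = 0.47s, β = 0.53s where s = α+β.
Need P(θ < 0.41) = 0.05 under Beta(0.47s, 0.53s). Normal approximation: (q−m)/√(m(1−m)/s) ≈ z_{0.05} = -1.64, so s ≈ 0.47·0.53·(-1.64)²/(0.41−0.47)² = 187.2.
At s = 187.2: P(θ<0.41) ≈ 0.049. Adjusting to match 0.05 gives s ≈ 185.20.
So α = 0.47·185.20 ≈ 87.04, β = 0.53·185.20 ≈ 98.16.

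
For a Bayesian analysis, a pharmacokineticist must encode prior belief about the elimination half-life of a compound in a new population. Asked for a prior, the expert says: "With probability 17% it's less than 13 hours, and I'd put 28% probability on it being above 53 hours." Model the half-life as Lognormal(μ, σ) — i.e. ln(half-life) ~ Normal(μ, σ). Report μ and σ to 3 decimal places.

If T ~ Lognormal(μ,σ) then ln T ~ Normal(μ,σ), so the p-quantile of ln T is μ + z_p·σ.
ln(13) = 2.565 and ln(53) = 3.97; z_{0.17} = -0.9542, z_{0.72} = 0.5828.
σ = (3.97 − 2.565)/(0.5828 − (-0.9542)) = 0.914.
μ = 2.565 − (-0.9542)·0.914 = 3.437.

μ ≈ 3.437, σ ≈ 0.914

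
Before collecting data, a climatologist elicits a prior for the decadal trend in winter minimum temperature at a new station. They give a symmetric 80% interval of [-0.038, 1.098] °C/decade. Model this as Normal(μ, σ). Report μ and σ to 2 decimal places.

A symmetric 80% interval runs μ ± z·σ with z = 1.282.
Half-width = 0.568, so σ = 0.568/1.282 = 0.44.
μ is the interval midpoint, 0.53.

μ = 0.53, σ = 0.44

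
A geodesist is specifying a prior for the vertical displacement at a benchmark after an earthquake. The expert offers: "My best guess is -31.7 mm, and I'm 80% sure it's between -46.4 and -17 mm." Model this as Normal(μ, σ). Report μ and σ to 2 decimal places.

A symmetric 80% interval runs μ ± z·σ with z = 1.282.
Half-width = 14.7, so σ = 14.7/1.282 = 11.47.
μ is the stated best guess, -31.70.

μ = -31.70, σ = 11.47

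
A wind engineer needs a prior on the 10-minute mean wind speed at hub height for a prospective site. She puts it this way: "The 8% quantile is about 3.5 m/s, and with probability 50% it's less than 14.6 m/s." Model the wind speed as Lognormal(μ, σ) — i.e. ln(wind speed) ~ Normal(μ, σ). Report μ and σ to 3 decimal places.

μ ≈ 2.681, σ ≈ 1.017

If T ~ Lognormal(μ,σ) then ln T ~ Normal(μ,σ), so the p-quantile of ln T is μ + z_p·σ.
ln(3.5) = 1.253 and ln(14.6) = 2.681; z_{0.08} = -1.405, z_{0.5} = 0.
σ = (2.681 − 1.253)/(0 − (-1.405)) = 1.017.
μ = 1.253 − (-1.405)·1.017 = 2.681.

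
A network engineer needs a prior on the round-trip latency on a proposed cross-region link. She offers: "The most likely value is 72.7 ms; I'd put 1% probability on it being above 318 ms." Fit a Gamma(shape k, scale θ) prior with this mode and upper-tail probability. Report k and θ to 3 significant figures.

k ≈ 2.87, θ ≈ 38.8

Gamma(k,θ) with k>1 has mode (k−1)θ, so θ = 72.7/(k−1).
Need P(X < 318) = 0.99 with θ tied to k this way. Start at k = 2, θ = 72.7: P(X<318) ≈ 0.932.
Too low — raise k to concentrate. Iterating converges to k ≈ 2.87.
Then θ = 72.7/(2.87−1) ≈ 38.8.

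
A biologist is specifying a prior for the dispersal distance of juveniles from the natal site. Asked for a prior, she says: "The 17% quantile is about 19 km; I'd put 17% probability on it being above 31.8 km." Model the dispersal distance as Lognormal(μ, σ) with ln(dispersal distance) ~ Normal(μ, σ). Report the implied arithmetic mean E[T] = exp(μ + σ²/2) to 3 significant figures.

E[T] ≈ 25.5 km

If T ~ Lognormal(μ,σ) then ln T ~ Normal(μ,σ), so the p-quantile of ln T is μ + z_p·σ.
ln(19) = 2.944 and ln(31.8) = 3.459; z_{0.17} = -0.9542, z_{0.83} = 0.9542.
σ = (3.459 − 2.944)/(0.9542 − (-0.9542)) = 0.270.
μ = 2.944 − (-0.9542)·0.270 = 3.202.
E[T] = exp(μ + σ²/2) = exp(3.202 + 0.0364) = 25.5 km.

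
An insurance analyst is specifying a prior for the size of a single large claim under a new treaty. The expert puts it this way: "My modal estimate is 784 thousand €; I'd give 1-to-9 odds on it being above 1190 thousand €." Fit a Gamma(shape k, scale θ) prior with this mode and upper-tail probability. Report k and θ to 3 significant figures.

k ≈ 11.7, θ ≈ 73.3

Gamma(k,θ) with k>1 has mode (k−1)θ, so θ = 784/(k−1).
Need P(X < 1190) = 0.9 with θ tied to k this way. Start at k = 2, θ = 784: P(X<1190) ≈ 0.448.
Too low — raise k to concentrate. Iterating converges to k ≈ 11.7.
Then θ = 784/(11.7−1) ≈ 73.3.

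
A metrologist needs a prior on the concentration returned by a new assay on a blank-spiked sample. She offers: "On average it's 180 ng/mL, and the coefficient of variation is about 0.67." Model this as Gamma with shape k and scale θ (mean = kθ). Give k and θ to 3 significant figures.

For Gamma(k, scale θ): mean = kθ, variance = kθ², so CV = 1/√k.
CV = 0.67, hence k = 1/CV² = 2.23.
Then θ = mean/k = 180/2.23 = 80.8.

k ≈ 2.23, θ ≈ 80.8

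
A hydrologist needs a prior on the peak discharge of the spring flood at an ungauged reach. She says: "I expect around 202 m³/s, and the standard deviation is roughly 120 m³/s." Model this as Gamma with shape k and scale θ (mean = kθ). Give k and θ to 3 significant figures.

k ≈ 2.83, θ ≈ 71.3

For Gamma(k, scale θ): mean = kθ, variance = kθ², so CV = 1/√k.
CV = SD/mean = 120/202 = 0.5941, hence k = 1/CV² = 2.83.
Then θ = mean/k = 202/2.83 = 71.3.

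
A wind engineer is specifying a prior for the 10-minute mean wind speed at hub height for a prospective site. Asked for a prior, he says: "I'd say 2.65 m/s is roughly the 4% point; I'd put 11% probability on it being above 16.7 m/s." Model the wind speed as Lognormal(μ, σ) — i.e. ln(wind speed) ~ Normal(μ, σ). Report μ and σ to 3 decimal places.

μ ≈ 2.057, σ ≈ 0.618

If T ~ Lognormal(μ,σ) then ln T ~ Normal(μ,σ), so the p-quantile of ln T is μ + z_p·σ.
ln(2.65) = 0.9746 and ln(16.7) = 2.815; z_{0.04} = -1.751, z_{0.89} = 1.227.
σ = (2.815 − 0.9746)/(1.227 − (-1.751)) = 0.618.
μ = 0.9746 − (-1.751)·0.618 = 2.057.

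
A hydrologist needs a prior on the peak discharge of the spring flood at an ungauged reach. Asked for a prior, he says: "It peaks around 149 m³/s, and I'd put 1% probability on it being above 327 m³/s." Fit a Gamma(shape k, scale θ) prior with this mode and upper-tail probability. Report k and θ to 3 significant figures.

k ≈ 8.81, θ ≈ 19.1

Gamma(k,θ) with k>1 has mode (k−1)θ, so θ = 149/(k−1).
Need P(X < 327) = 0.99 with θ tied to k this way. Start at k = 2, θ = 149: P(X<327) ≈ 0.644.
Too low — raise k to concentrate. Iterating converges to k ≈ 8.81.
Then θ = 149/(8.81−1) ≈ 19.1.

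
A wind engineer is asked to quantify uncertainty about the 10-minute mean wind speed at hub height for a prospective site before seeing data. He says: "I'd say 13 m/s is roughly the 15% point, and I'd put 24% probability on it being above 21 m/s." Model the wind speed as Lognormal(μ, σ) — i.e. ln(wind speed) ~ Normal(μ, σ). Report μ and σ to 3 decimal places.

If T ~ Lognormal(μ,σ) then ln T ~ Normal(μ,σ), so the p-quantile of ln T is μ + z_p·σ.
ln(13) = 2.565 and ln(21) = 3.045; z_{0.15} = -1.036, z_{0.76} = 0.7063.
σ = (3.045 − 2.565)/(0.7063 − (-1.036)) = 0.275.
μ = 2.565 − (-1.036)·0.275 = 2.850.

μ ≈ 2.850, σ ≈ 0.275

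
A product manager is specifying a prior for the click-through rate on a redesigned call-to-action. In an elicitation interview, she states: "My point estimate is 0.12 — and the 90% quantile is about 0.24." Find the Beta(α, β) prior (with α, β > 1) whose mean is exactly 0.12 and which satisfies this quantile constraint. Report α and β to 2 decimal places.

With mean 0.12 fixed, write α = 0.12s, β = 0.88s where s = α+β.
Need P(θ < 0.24) = 0.9 under Beta(0.12s, 0.88s). Normal approximation: (q−m)/√(m(1−m)/s) ≈ z_{0.9} = 1.28, so s ≈ 0.12·0.88·(1.28)²/(0.24−0.12)² = 12.0.
At s = 12.0: P(θ<0.24) ≈ 0.893. Adjusting to match 0.9 gives s ≈ 13.09.
So α = 0.12·13.09 ≈ 1.57, β = 0.88·13.09 ≈ 11.52.

α ≈ 1.57, β ≈ 11.52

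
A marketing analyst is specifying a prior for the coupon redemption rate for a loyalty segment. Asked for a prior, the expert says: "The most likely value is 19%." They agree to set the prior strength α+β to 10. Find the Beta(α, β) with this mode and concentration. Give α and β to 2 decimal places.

α = 2.52, β = 7.48

For α,β > 1 the Beta mode is (α−1)/(α+β−2). With α+β = 10, the mode is (α−1)/8.
Set (α−1)/8 = 0.19 → α = 1 + 0.19·8 = 2.52.
β = 10 − α = 7.48.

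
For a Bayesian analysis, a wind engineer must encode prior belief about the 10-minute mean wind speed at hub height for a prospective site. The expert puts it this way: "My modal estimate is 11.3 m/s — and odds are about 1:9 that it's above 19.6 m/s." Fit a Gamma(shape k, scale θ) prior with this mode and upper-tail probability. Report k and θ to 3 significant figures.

k ≈ 7.26, θ ≈ 1.81

Gamma(k,θ) with k>1 has mode (k−1)θ, so θ = 11.3/(k−1).
Need P(X < 19.6) = 0.9 with θ tied to k this way. Start at k = 2, θ = 11.3: P(X<19.6) ≈ 0.517.
Too low — raise k to concentrate. Iterating converges to k ≈ 7.26.
Then θ = 11.3/(7.26−1) ≈ 1.81.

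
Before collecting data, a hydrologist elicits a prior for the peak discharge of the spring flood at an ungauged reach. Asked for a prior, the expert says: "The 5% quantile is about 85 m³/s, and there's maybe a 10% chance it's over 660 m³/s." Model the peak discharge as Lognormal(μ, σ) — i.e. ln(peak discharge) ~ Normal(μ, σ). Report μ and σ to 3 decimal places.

If T ~ Lognormal(μ,σ) then ln T ~ Normal(μ,σ), so the p-quantile of ln T is μ + z_p·σ.
ln(85) = 4.443 and ln(660) = 6.492; z_{0.05} = -1.645, z_{0.9} = 1.282.
σ = (6.492 − 4.443)/(1.282 − (-1.645)) = 0.700.
μ = 4.443 − (-1.645)·0.700 = 5.595.

μ ≈ 5.595, σ ≈ 0.700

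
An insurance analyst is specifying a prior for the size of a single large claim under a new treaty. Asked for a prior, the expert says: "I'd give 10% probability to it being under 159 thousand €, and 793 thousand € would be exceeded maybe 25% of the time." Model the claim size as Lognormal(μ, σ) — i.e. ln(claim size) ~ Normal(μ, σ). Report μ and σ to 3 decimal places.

If T ~ Lognormal(μ,σ) then ln T ~ Normal(μ,σ), so the p-quantile of ln T is μ + z_p·σ.
ln(159) = 5.069 and ln(793) = 6.676; z_{0.1} = -1.282, z_{0.75} = 0.6745.
σ = (6.676 − 5.069)/(0.6745 − (-1.282)) = 0.822.
μ = 5.069 − (-1.282)·0.822 = 6.122.

μ ≈ 6.122, σ ≈ 0.822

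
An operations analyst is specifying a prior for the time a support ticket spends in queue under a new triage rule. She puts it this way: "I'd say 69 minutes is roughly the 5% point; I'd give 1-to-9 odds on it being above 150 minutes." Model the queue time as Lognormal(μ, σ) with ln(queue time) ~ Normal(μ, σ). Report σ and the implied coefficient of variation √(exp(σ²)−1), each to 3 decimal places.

σ ≈ 0.265, CV ≈ 0.270

If T ~ Lognormal(μ,σ) then ln T ~ Normal(μ,σ), so the p-quantile of ln T is μ + z_p·σ.
ln(69) = 4.234 and ln(150) = 5.011; z_{0.05} = -1.645, z_{0.9} = 1.282.
σ = (5.011 − 4.234)/(1.282 − (-1.645)) = 0.265.
μ = 4.234 − (-1.645)·0.265 = 4.671.
CV = √(exp(σ²)−1) = √(exp(0.0704)−1) = 0.270.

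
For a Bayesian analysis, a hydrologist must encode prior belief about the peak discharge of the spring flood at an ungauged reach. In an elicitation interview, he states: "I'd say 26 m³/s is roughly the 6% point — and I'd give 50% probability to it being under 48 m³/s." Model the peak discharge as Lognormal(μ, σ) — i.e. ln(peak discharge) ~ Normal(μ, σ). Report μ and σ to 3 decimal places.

If T ~ Lognormal(μ,σ) then ln T ~ Normal(μ,σ), so the p-quantile of ln T is μ + z_p·σ.
ln(26) = 3.258 and ln(48) = 3.871; z_{0.06} = -1.555, z_{0.5} = 0.
σ = (3.871 − 3.258)/(0 − (-1.555)) = 0.394.
μ = 3.258 − (-1.555)·0.394 = 3.871.

μ ≈ 3.871, σ ≈ 0.394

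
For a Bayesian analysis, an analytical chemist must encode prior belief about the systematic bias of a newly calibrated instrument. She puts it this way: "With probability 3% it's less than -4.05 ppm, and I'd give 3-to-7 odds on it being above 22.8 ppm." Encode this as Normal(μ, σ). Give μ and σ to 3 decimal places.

μ = 16.946, σ = 11.163

The p-quantile of Normal(μ,σ) is μ + z_p·σ, with z_{0.03} = -1.881 and z_{0.7} = 0.5244.
Eliminate σ: μ = (z₂·x₁ − z₁·x₂)/(z₂ − z₁) = (0.5244·-4.05 − (-1.881)·22.8)/2.405 = 16.946.
Then σ = (x₂ − x₁)/(z₂ − z₁) = (22.8 − -4.05)/2.405 = 11.163.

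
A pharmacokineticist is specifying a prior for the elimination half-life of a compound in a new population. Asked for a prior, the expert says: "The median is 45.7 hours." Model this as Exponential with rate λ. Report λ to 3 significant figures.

λ ≈ 0.0152

Exponential median = ln 2 / λ, so λ = ln 2 / 45.7 = 0.0152.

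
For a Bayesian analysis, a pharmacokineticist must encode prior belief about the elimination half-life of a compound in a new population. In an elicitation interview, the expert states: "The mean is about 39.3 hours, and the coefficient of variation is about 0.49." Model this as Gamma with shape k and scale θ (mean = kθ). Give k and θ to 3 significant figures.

k ≈ 4.16, θ ≈ 9.44

For Gamma(k, scale θ): mean = kθ, variance = kθ², so CV = 1/√k.
CV = 0.49, hence k = 1/CV² = 4.16.
Then θ = mean/k = 39.3/4.16 = 9.44.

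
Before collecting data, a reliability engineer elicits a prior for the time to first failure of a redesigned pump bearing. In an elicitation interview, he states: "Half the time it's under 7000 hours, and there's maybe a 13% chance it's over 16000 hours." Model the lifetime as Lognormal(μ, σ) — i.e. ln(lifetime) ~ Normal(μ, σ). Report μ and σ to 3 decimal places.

μ ≈ 8.854, σ ≈ 0.734

If T ~ Lognormal(μ,σ) then ln T ~ Normal(μ,σ), so the p-quantile of ln T is μ + z_p·σ.
ln(7000) = 8.854 and ln(16000) = 9.68; z_{0.5} = 0, z_{0.87} = 1.126.
σ = (9.68 − 8.854)/(1.126 − (0)) = 0.734.
μ = 8.854 − (0)·0.734 = 8.854.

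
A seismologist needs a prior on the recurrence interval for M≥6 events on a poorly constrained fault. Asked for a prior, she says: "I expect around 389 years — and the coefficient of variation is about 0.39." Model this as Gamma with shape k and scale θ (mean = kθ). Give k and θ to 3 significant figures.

For Gamma(k, scale θ): mean = kθ, variance = kθ², so CV = 1/√k.
CV = 0.39, hence k = 1/CV² = 6.57.
Then θ = mean/k = 389/6.57 = 59.2.

k ≈ 6.57, θ ≈ 59.2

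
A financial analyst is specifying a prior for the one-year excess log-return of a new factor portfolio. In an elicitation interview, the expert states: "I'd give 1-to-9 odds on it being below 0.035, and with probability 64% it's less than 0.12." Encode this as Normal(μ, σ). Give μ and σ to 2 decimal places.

μ = 0.10, σ = 0.05

The p-quantile of Normal(μ,σ) is μ + z_p·σ, with z_{0.1} = -1.282 and z_{0.64} = 0.3585.
Eliminate σ: μ = (z₂·x₁ − z₁·x₂)/(z₂ − z₁) = (0.3585·0.035 − (-1.282)·0.12)/1.64 = 0.10.
Then σ = (x₂ − x₁)/(z₂ − z₁) = (0.12 − 0.035)/1.64 = 0.05.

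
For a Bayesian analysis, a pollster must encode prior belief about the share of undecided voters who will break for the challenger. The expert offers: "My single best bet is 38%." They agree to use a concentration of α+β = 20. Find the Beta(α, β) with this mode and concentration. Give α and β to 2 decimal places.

For α,β > 1 the Beta mode is (α−1)/(α+β−2). With α+β = 20, the mode is (α−1)/18.
Set (α−1)/18 = 0.38 → α = 1 + 0.38·18 = 7.84.
β = 20 − α = 12.16.

α = 7.84, β = 12.16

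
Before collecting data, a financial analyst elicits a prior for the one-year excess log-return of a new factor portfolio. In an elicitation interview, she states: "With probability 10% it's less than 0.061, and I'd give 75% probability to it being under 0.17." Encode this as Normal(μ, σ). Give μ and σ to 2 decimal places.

μ = 0.13, σ = 0.06

The p-quantile of Normal(μ,σ) is μ + z_p·σ, with z_{0.1} = -1.282 and z_{0.75} = 0.6745.
Eliminate σ: μ = (z₂·x₁ − z₁·x₂)/(z₂ − z₁) = (0.6745·0.061 − (-1.282)·0.17)/1.956 = 0.13.
Then σ = (x₂ − x₁)/(z₂ − z₁) = (0.17 − 0.061)/1.956 = 0.06.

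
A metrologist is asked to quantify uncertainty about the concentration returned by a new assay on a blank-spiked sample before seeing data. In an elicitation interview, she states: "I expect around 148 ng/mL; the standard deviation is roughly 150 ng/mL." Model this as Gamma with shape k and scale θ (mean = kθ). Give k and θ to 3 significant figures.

For Gamma(k, scale θ): mean = kθ, variance = kθ², so CV = 1/√k.
CV = SD/mean = 150/148 = 1.014, hence k = 1/CV² = 0.974.
Then θ = mean/k = 148/0.974 = 152.

k ≈ 0.974, θ ≈ 152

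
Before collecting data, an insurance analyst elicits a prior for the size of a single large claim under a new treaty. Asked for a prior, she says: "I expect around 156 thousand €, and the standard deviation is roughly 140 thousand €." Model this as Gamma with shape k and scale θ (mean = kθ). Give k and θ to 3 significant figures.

For Gamma(k, scale θ): mean = kθ, variance = kθ², so CV = 1/√k.
CV = SD/mean = 140/156 = 0.8974, hence k = 1/CV² = 1.24.
Then θ = mean/k = 156/1.24 = 126.

k ≈ 1.24, θ ≈ 126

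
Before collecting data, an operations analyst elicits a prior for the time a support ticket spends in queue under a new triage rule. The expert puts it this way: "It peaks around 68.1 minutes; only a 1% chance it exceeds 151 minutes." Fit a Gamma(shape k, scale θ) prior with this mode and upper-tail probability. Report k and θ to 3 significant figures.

k ≈ 8.59, θ ≈ 8.97

Gamma(k,θ) with k>1 has mode (k−1)θ, so θ = 68.1/(k−1).
Need P(X < 151) = 0.99 with θ tied to k this way. Start at k = 2, θ = 68.1: P(X<151) ≈ 0.650.
Too low — raise k to concentrate. Iterating converges to k ≈ 8.59.
Then θ = 68.1/(8.59−1) ≈ 8.97.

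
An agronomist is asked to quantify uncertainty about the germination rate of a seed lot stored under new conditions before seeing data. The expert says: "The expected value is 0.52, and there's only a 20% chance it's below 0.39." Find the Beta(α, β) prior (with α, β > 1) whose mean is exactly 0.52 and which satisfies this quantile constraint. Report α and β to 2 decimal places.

With mean 0.52 fixed, write α = 0.52s, β = 0.48s where s = α+β.
Need P(θ < 0.39) = 0.2 under Beta(0.52s, 0.48s). Normal approximation: (q−m)/√(m(1−m)/s) ≈ z_{0.2} = -0.842, so s ≈ 0.52·0.48·(-0.842)²/(0.39−0.52)² = 10.5.
At s = 10.5: P(θ<0.39) ≈ 0.201. Adjusting to match 0.2 gives s ≈ 10.53.
So α = 0.52·10.53 ≈ 5.48, β = 0.48·10.53 ≈ 5.06.

α ≈ 5.48, β ≈ 5.06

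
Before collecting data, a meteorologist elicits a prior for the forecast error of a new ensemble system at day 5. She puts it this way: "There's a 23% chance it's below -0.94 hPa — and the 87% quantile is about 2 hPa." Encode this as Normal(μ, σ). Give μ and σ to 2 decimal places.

For Normal(μ,σ), the p-quantile is μ + z_p·σ. Here z_{0.23} = -0.7388, z_{0.87} = 1.126.
So -0.94 = μ − 0.7388σ and 2 = μ + 1.126σ.
Subtracting: σ = (2 − -0.94)/(1.126 − (-0.7388)) = 1.58.
Then μ = -0.94 − (-0.7388)·1.58 = 0.22.

μ = 0.22, σ = 1.58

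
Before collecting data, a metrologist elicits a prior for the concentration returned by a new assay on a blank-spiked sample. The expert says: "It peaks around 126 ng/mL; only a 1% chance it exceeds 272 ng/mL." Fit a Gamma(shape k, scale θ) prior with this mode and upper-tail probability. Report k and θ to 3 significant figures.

k ≈ 9.17, θ ≈ 15.4

Gamma(k,θ) with k>1 has mode (k−1)θ, so θ = 126/(k−1).
Need P(X < 272) = 0.99 with θ tied to k this way. Start at k = 2, θ = 126: P(X<272) ≈ 0.635.
Too low — raise k to concentrate. Iterating converges to k ≈ 9.17.
Then θ = 126/(9.17−1) ≈ 15.4.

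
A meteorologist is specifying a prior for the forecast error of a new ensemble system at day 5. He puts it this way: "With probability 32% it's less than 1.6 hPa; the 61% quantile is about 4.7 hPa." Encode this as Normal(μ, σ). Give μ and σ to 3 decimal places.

μ = 3.541, σ = 4.150

For Normal(μ,σ), the p-quantile is μ + z_p·σ. Here z_{0.32} = -0.4677, z_{0.61} = 0.2793.
So 1.6 = μ − 0.4677σ and 4.7 = μ + 0.2793σ.
Subtracting: σ = (4.7 − 1.6)/(0.2793 − (-0.4677)) = 4.150.
Then μ = 1.6 − (-0.4677)·4.150 = 3.541.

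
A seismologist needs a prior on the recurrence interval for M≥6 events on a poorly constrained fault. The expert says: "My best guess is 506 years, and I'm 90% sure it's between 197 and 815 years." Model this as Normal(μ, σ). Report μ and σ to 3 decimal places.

μ = 506.000, σ = 187.859

A symmetric 90% interval runs μ ± z·σ with z = 1.645.
Half-width = 309, so σ = 309/1.645 = 187.859.
μ is the stated best guess, 506.000.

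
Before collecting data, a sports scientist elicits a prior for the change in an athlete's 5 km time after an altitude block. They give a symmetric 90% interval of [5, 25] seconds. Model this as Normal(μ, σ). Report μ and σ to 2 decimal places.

A symmetric 90% interval runs μ ± z·σ with z = 1.645.
Half-width = 10, so σ = 10/1.645 = 6.08.
μ is the interval midpoint, 15.00.

μ = 15.00, σ = 6.08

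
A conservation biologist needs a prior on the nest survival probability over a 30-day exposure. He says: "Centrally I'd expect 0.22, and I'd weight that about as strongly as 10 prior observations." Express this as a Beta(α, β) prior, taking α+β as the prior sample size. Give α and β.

Under the effective-sample-size interpretation, Beta(α, β) has prior mean α/(α+β) and prior sample size α+β.
So α+β = 10 and α/(α+β) = 0.22, giving α = 0.22·10 = 2.2 and β = 10 − 2.2 = 7.8.

α = 2.2, β = 7.8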